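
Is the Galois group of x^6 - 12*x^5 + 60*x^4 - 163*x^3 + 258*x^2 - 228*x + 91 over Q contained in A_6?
The polynomial is irreducible of degree 6 over Q. Its discriminant is -177147, which is not a perfect square. A Galois group lies in the alternating group exactly when the discriminant is a square in Q, so the Galois group (C_3 x S_3) is not contained in A_6.

No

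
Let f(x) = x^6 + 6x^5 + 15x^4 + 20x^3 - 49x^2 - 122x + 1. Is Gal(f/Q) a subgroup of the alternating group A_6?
The polynomial is irreducible of degree 6 over Q. Its discriminant is -3603718079512576, which is not a perfect square. A Galois group lies in the alternating group exactly when the discriminant is a square in Q, so the Galois group (S_4 x C_2) is not contained in A_6.

No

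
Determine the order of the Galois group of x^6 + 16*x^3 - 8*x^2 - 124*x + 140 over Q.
The degree of the splitting field over Q equals the order of the Galois group, so first determine the group. The polynomial f is an irreducible sextic over Q, so G = Gal(f/Q) is one of the 16 transitive subgroups 6T1, ..., 6T16 of S_6. The discriminant of f is -314339885068288, which is not a perfect square, so G is not contained in A_6. The transitive groups of degree 6 not contained in A_6 are: C_6 (6T1, order 6), S_3 (6T2, order 6), D_6 (6T3, order 12), C_3 x S_3 (6T5, order 18), A_4 x C_2 (6T6, order 24), S_4 (6T8, order 24), S_3 x S_3 (6T9, order 36), S_4 x C_2 (6T11, order 48), (S_3 x S_3) : C_2 (6T13, order 72), PGL(2,5) (6T14, order 120), S_6 (6T16, order 720). By Dedekind's theorem, for a prime p not dividing disc(f) the degrees of the irreducible factors of f mod p form the cycle type of an element of G. Factoring f modulo the 3 such primes p <= 7 (skipping 2, which divides the discriminant), each new pattern first appears at: mod 3: f = (x^6 + x^3 + x^2 + 2x + 2), pattern 6; mod 5: f = (x)(x + 4)(x^4 + x^3 + x^2 + 2x + 4), pattern 4+1+1; mod 7: f = (x)(x^2 + 1)(x^3 + 6x + 2), pattern 3+2+1. No other pattern occurs in this range, so the set of observed cycle types is {6, 4+1+1, 3+2+1}. Among the candidates above, the only group containing elements of all these cycle types is S_6 (6T16); every other candidate lacks at least one of them. Hence G = S_6 (6T16), of order 720. The Galois group S_6 (6T16) has order 720, so the splitting field has degree 720 over Q.

720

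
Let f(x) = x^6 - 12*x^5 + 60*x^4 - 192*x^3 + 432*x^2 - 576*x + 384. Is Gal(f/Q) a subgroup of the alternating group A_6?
No

The polynomial is irreducible of degree 6 over Q. Its discriminant is 1352605460594688, which is not a perfect square. A Galois group lies in the alternating group exactly when the discriminant is a square in Q, so the Galois group (D_6) is not contained in A_6.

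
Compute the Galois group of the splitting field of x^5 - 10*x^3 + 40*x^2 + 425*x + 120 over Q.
The polynomial f is an irreducible quintic over Q, so G = Gal(f/Q) is a transitive subgroup of S_5: one of C_5 (5T1, order 5), D_5 (5T2, order 10), F_20 (5T3, order 20), A_5 (5T4, order 60) or S_5 (5T5, order 120). The discriminant of f is 2415919104000000 = 49152000^2, a perfect square, so G is contained in A_5. The transitive groups of degree 5 contained in A_5 are: C_5 (5T1, order 5), D_5 (5T2, order 10), A_5 (5T4, order 60). By Dedekind's theorem, for a prime p not dividing disc(f) the degrees of the irreducible factors of f mod p form the cycle type of an element of G. Factoring f modulo the 23 such primes p <= 101 (skipping 2, 3, 5, which divide the discriminant), each new pattern first appears at: mod 7: f = (x^5 + 4x^3 + 5x^2 + 5x + 1), pattern 5; mod 17: f = (x + 9)(x^2 + 11x + 14)(x^2 + 14x + 5), pattern 2+2+1. No other pattern occurs in this range, so the set of observed cycle types is {5, 2+2+1}. The candidates containing elements of all these cycle types are D_5 (5T2) of order 10, A_5 (5T4) of order 60; the others are excluded. The observed types are precisely the cycle types that occur in D_5 (5T2) (apart from the identity). Each of the other remaining candidates has further cycle types, and by the Chebotarev density theorem the matching factorization patterns would occur for a proportion of primes equal to their share of the group: A_5 (5T4) additionally contains elements of type 3+1+1 (20 of its 60 elements, about 33% of primes). None of the 23 primes tested shows any such pattern (for each of these groups the chance of that is below 10^-4), which rules them out. Hence G = D_5 (5T2), of order 10.

D_5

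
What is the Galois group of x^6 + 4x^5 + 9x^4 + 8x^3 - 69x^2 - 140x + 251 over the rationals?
(C_3 x C_3) : C_4

The polynomial f is an irreducible sextic over Q, so G = Gal(f/Q) is one of the 16 transitive subgroups 6T1, ..., 6T16 of S_6. The discriminant of f is 564385546240000 = 23756800^2, a perfect square, so G is contained in A_6. The transitive groups of degree 6 contained in A_6 are: A_4 (6T4, order 12), S_4 (6T7, order 24), (C_3 x C_3) : C_4 (6T10, order 36), PSL(2,5) (6T12, order 60), A_6 (6T15, order 360). By Dedekind's theorem, for a prime p not dividing disc(f) the degrees of the irreducible factors of f mod p form the cycle type of an element of G. Factoring f modulo the 19 such primes p <= 79 (skipping 2, 5, 29, which divide the discriminant), each new pattern first appears at: mod 3: f = (x^2 + 2x + 2)(x^4 + 2x^3 + x + 1), pattern 4+2; mod 11: f = (x^3 + 6x^2 + 8x + 10)(x^3 + 9x^2 + 2x + 2), pattern 3+3; mod 19: f = (x + 15)(x + 17)(x^2 + 13x + 13)(x^2 + 16x + 11), pattern 2+2+1+1; mod 61: f = (x + 6)(x + 39)(x + 53)(x^3 + 28x^2 + 14x + 10), pattern 3+1+1+1. No other pattern occurs in this range, so the set of observed cycle types is {4+2, 3+3, 2+2+1+1, 3+1+1+1}. The candidates containing elements of all these cycle types are (C_3 x C_3) : C_4 (6T10) of order 36, A_6 (6T15) of order 360; the others are excluded. The observed types are precisely the cycle types that occur in (C_3 x C_3) : C_4 (6T10) (apart from the identity). Each of the other remaining candidates has further cycle types, and by the Chebotarev density theorem the matching factorization patterns would occur for a proportion of primes equal to their share of the group: A_6 (6T15) additionally contains elements of type 5+1 (144 of its 360 elements, about 40% of primes). None of the 19 primes tested shows any such pattern (for each of these groups the chance of that is below 10^-4), which rules them out. Hence G = (C_3 x C_3) : C_4 (6T10), of order 36.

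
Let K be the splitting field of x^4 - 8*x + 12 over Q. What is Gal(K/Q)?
The polynomial is an irreducible quartic over Q and its discriminant is 331776 = 576^2, a perfect square, so the Galois group is contained in A_4. The resolvent cubic y^3 - 48*y - 64 is irreducible over Q. An irreducible resolvent with square discriminant gives A_4.

A_4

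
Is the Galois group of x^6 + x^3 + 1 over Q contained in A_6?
No

The polynomial is irreducible of degree 6 over Q. Its discriminant is -19683, which is not a perfect square. A Galois group lies in the alternating group exactly when the discriminant is a square in Q, so the Galois group (C_6) is not contained in A_6.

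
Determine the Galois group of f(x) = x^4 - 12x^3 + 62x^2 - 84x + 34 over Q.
V_4 (also written V4)

The polynomial is an irreducible quartic over Q and its discriminant is 5992704 = 2448^2, a perfect square, so the Galois group is contained in A_4. The resolvent cubic y^3 - 62*y^2 + 872*y - 3520 splits completely over Q, which gives the Klein four-group V_4.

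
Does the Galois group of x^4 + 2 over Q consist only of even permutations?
The polynomial is irreducible of degree 4 over Q. Its discriminant is 2048, which is not a perfect square. A Galois group lies in the alternating group exactly when the discriminant is a square in Q, so the Galois group (D_4) is not contained in A_4.

No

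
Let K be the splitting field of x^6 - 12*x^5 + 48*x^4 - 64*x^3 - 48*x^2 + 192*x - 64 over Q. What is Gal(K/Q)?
The polynomial f is an irreducible sextic over Q, so G = Gal(f/Q) is one of the 16 transitive subgroups 6T1, ..., 6T16 of S_6. The discriminant of f is -450868486864896, which is not a perfect square, so G is not contained in A_6. The transitive groups of degree 6 not contained in A_6 are: C_6 (6T1, order 6), S_3 (6T2, order 6), D_6 (6T3, order 12), C_3 x S_3 (6T5, order 18), A_4 x C_2 (6T6, order 24), S_4 (6T8, order 24), S_3 x S_3 (6T9, order 36), S_4 x C_2 (6T11, order 48), (S_3 x S_3) : C_2 (6T13, order 72), PGL(2,5) (6T14, order 120), S_6 (6T16, order 720). By Dedekind's theorem, for a prime p not dividing disc(f) the degrees of the irreducible factors of f mod p form the cycle type of an element of G. Factoring f modulo the 33 such primes p <= 149 (skipping 2, 3, which divide the discriminant), each new pattern first appears at: mod 5: f = (x^3 + x^2 + 2)(x^3 + 2x^2 + x + 3), pattern 3+3; mod 7: f = (x^6 + 2x^5 + 6x^4 + 6x^3 + x^2 + 3x + 6), pattern 6; mod 17: f = (x + 2)(x + 11)(x^2 + 13x + 1)(x^2 + 13x + 11), pattern 2+2+1+1; mod 19: f = (x + 3)(x + 5)(x + 10)(x + 12)(x^2 + 15x + 9), pattern 2+1+1+1+1; mod 71: f = (x^2 + 67x + 7)(x^2 + 67x + 22)(x^2 + 67x + 42), pattern 2+2+2. No other pattern occurs in this range, so the set of observed cycle types is {3+3, 6, 2+2+1+1, 2+1+1+1+1, 2+2+2}. The candidates containing elements of all these cycle types are A_4 x C_2 (6T6) of order 24, S_4 x C_2 (6T11) of order 48, (S_3 x S_3) : C_2 (6T13) of order 72, S_6 (6T16) of order 720; the others are excluded. The observed types are precisely the cycle types that occur in A_4 x C_2 (6T6) (apart from the identity). Each of the other remaining candidates has further cycle types, and by the Chebotarev density theorem the matching factorization patterns would occur for a proportion of primes equal to their share of the group: S_4 x C_2 (6T11) additionally contains elements of type 4+2, 4+1+1 (12 of its 48 elements, about 25% of primes); (S_3 x S_3) : C_2 (6T13) additionally contains elements of type 4+2, 3+2+1, 3+1+1+1 (34 of its 72 elements, about 47% of primes); S_6 (6T16) additionally contains elements of type 5+1, 4+2, 4+1+1, 3+2+1, 3+1+1+1 (484 of its 720 elements, about 67% of primes). None of the 33 primes tested shows any such pattern (for each of these groups the chance of that is below 10^-4), which rules them out. Hence G = A_4 x C_2 (6T6), of order 24.

6T6: A_4 x C_2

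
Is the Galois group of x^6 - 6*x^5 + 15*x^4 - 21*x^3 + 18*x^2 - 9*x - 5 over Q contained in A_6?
The polynomial is irreducible of degree 6 over Q. Its discriminant is 871199469, which is not a perfect square. A Galois group lies in the alternating group exactly when the discriminant is a square in Q, so the Galois group (S_3 x S_3) is not contained in A_6.

No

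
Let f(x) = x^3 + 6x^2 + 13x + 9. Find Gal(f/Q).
The polynomial is an irreducible cubic over Q and its discriminant is -31, which is not a perfect square. For an irreducible cubic, a non-square discriminant gives Galois group S_3.

S_3, the symmetric group on 3 letters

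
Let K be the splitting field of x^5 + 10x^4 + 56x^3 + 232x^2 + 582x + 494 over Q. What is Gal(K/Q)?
The polynomial f is an irreducible quintic over Q, so G = Gal(f/Q) is a transitive subgroup of S_5: one of C_5 (5T1, order 5), D_5 (5T2, order 10), F_20 (5T3, order 20), A_5 (5T4, order 60) or S_5 (5T5, order 120). The discriminant of f is 14481115570000, which is not a perfect square, so G is not contained in A_5. The transitive groups of degree 5 not contained in A_5 are: F_20 (5T3, order 20), S_5 (5T5, order 120). By Dedekind's theorem, for a prime p not dividing disc(f) the degrees of the irreducible factors of f mod p form the cycle type of an element of G. Factoring f modulo the 4 such primes p <= 13 (skipping 2, 5, which divide the discriminant), each new pattern first appears at: mod 3: f = (x^5 + x^4 + 2x^3 + x^2 + 2), pattern 5; mod 11: f = (x + 10)(x^4 + x^2 + 2x + 1), pattern 4+1; mod 13: f = (x)(x + 9)(x^3 + x^2 + 8x + 4), pattern 3+1+1. No other pattern occurs in this range, so the set of observed cycle types is {5, 4+1, 3+1+1}. Among the candidates above, the only group containing elements of all these cycle types is S_5 (5T5) — F_20 (5T3) lacks at least one of them. Hence G = S_5 (5T5), of order 120.

5T5: S_5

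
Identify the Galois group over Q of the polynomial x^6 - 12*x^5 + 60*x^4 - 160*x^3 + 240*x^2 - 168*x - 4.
The polynomial f is an irreducible sextic over Q, so G = Gal(f/Q) is one of the 16 transitive subgroups 6T1, ..., 6T16 of S_6. The discriminant of f is 746496000000 = 864000^2, a perfect square, so G is contained in A_6. The transitive groups of degree 6 contained in A_6 are: A_4 (6T4, order 12), S_4 (6T7, order 24), (C_3 x C_3) : C_4 (6T10, order 36), PSL(2,5) (6T12, order 60), A_6 (6T15, order 360). By Dedekind's theorem, for a prime p not dividing disc(f) the degrees of the irreducible factors of f mod p form the cycle type of an element of G. Factoring f modulo the 6 such primes p <= 23 (skipping 2, 3, 5, which divide the discriminant), each new pattern first appears at: mod 7: f = (x + 1)(x^5 + x^4 + 3x^3 + 5x^2 + 4x + 3), pattern 5+1; mod 23: f = (x + 5)(x + 10)(x + 19)(x^3 + x + 6), pattern 3+1+1+1. No other pattern occurs in this range, so the set of observed cycle types is {5+1, 3+1+1+1}. Among the candidates above, the only group containing elements of all these cycle types is A_6 (6T15) — each of A_4 (6T4), S_4 (6T7), (C_3 x C_3) : C_4 (6T10), PSL(2,5) (6T12) lacks at least one of them. Hence G = A_6 (6T15), of order 360.

A_6, the alternating group on 6 letters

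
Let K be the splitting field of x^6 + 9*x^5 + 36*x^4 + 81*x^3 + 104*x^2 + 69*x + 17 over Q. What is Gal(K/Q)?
The polynomial f is an irreducible sextic over Q, so G = Gal(f/Q) is one of the 16 transitive subgroups 6T1, ..., 6T16 of S_6. The discriminant of f is 810448, which is not a perfect square, so G is not contained in A_6. The transitive groups of degree 6 not contained in A_6 are: C_6 (6T1, order 6), S_3 (6T2, order 6), D_6 (6T3, order 12), C_3 x S_3 (6T5, order 18), A_4 x C_2 (6T6, order 24), S_4 (6T8, order 24), S_3 x S_3 (6T9, order 36), S_4 x C_2 (6T11, order 48), (S_3 x S_3) : C_2 (6T13, order 72), PGL(2,5) (6T14, order 120), S_6 (6T16, order 720). By Dedekind's theorem, for a prime p not dividing disc(f) the degrees of the irreducible factors of f mod p form the cycle type of an element of G. Factoring f modulo the 22 such primes p <= 89 (skipping 2, 37, which divide the discriminant), each new pattern first appears at: mod 3: f = (x^3 + x^2 + 2x + 1)(x^3 + 2x^2 + 2x + 2), pattern 3+3; mod 5: f = (x^2 + 2x + 4)(x^2 + 3x + 4)(x^2 + 4x + 2), pattern 2+2+2; mod 17: f = (x)(x + 3)(x^4 + 6x^3 + x^2 + 10x + 6), pattern 4+1+1; mod 67: f = (x + 6)(x + 64)(x^2 + 3x + 42)(x^2 + 3x + 52), pattern 2+2+1+1. No other pattern occurs in this range, so the set of observed cycle types is {3+3, 2+2+2, 4+1+1, 2+2+1+1}. The candidates containing elements of all these cycle types are S_4 (6T8) of order 24, S_4 x C_2 (6T11) of order 48, PGL(2,5) (6T14) of order 120, S_6 (6T16) of order 720; the others are excluded. The observed types are precisely the cycle types that occur in S_4 (6T8) (apart from the identity). Each of the other remaining candidates has further cycle types, and by the Chebotarev density theorem the matching factorization patterns would occur for a proportion of primes equal to their share of the group: S_4 x C_2 (6T11) additionally contains elements of type 6, 4+2, 2+1+1+1+1 (17 of its 48 elements, about 35% of primes); PGL(2,5) (6T14) additionally contains elements of type 6, 5+1 (44 of its 120 elements, about 37% of primes); S_6 (6T16) additionally contains elements of type 6, 5+1, 4+2, 3+2+1, 3+1+1+1, 2+1+1+1+1 (529 of its 720 elements, about 73% of primes). None of the 22 primes tested shows any such pattern (for each of these groups the chance of that is below 10^-4), which rules them out. Hence G = S_4 (6T8), of order 24.

S_4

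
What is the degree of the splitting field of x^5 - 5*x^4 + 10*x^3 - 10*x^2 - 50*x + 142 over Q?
The degree of the splitting field over Q equals the order of the Galois group, so first determine the group. The polynomial f is an irreducible quintic over Q, so G = Gal(f/Q) is a transitive subgroup of S_5: one of C_5 (5T1, order 5), D_5 (5T2, order 10), F_20 (5T3, order 20), A_5 (5T4, order 60) or S_5 (5T5, order 120). The discriminant of f is 58564000000 = 242000^2, a perfect square, so G is contained in A_5. The transitive groups of degree 5 contained in A_5 are: C_5 (5T1, order 5), D_5 (5T2, order 10), A_5 (5T4, order 60). By Dedekind's theorem, for a prime p not dividing disc(f) the degrees of the irreducible factors of f mod p form the cycle type of an element of G. Factoring f modulo the 3 such primes p <= 13 (skipping 2, 5, 11, which divide the discriminant), each new pattern first appears at: mod 3: f = (x^5 + x^4 + x^3 + 2x^2 + x + 1), pattern 5; mod 13: f = (x + 5)(x + 7)(x^3 + 9x^2 + 10x + 10), pattern 3+1+1. No other pattern occurs in this range, so the set of observed cycle types is {5, 3+1+1}. Among the candidates above, the only group containing elements of all these cycle types is A_5 (5T4) — each of C_5 (5T1), D_5 (5T2) lacks at least one of them. Hence G = A_5 (5T4), of order 60. The Galois group A_5 (5T4) has order 60, so the splitting field has degree 60 over Q.

60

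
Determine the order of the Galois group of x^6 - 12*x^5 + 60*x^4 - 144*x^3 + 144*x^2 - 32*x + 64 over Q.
720

The degree of the splitting field over Q equals the order of the Galois group, so first determine the group. The polynomial f is an irreducible sextic over Q, so G = Gal(f/Q) is one of the 16 transitive subgroups 6T1, ..., 6T16 of S_6. The discriminant of f is -46741055340544, which is not a perfect square, so G is not contained in A_6. The transitive groups of degree 6 not contained in A_6 are: C_6 (6T1, order 6), S_3 (6T2, order 6), D_6 (6T3, order 12), C_3 x S_3 (6T5, order 18), A_4 x C_2 (6T6, order 24), S_4 (6T8, order 24), S_3 x S_3 (6T9, order 36), S_4 x C_2 (6T11, order 48), (S_3 x S_3) : C_2 (6T13, order 72), PGL(2,5) (6T14, order 120), S_6 (6T16, order 720). By Dedekind's theorem, for a prime p not dividing disc(f) the degrees of the irreducible factors of f mod p form the cycle type of an element of G. Factoring f modulo the 3 such primes p <= 7 (skipping 2, which divides the discriminant), each new pattern first appears at: mod 3: f = (x + 2)(x^2 + 2x + 2)(x^3 + 2x^2 + x + 1), pattern 3+2+1; mod 5: f = (x^3 + x^2 + 3x + 4)(x^3 + 2x^2 + 1), pattern 3+3; mod 7: f = (x + 4)(x^5 + 5x^4 + 5x^3 + 4x^2 + 2x + 2), pattern 5+1. No other pattern occurs in this range, so the set of observed cycle types is {3+2+1, 3+3, 5+1}. Among the candidates above, the only group containing elements of all these cycle types is S_6 (6T16); every other candidate lacks at least one of them. Hence G = S_6 (6T16), of order 720. The Galois group S_6 (6T16) has order 720, so the splitting field has degree 720 over Q.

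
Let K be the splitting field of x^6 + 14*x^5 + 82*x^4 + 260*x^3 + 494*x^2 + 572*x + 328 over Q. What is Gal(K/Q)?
6T11: S_4 x C_2

The polynomial f is an irreducible sextic over Q, so G = Gal(f/Q) is one of the 16 transitive subgroups 6T1, ..., 6T16 of S_6. The discriminant of f is -95929008128, which is not a perfect square, so G is not contained in A_6. The transitive groups of degree 6 not contained in A_6 are: C_6 (6T1, order 6), S_3 (6T2, order 6), D_6 (6T3, order 12), C_3 x S_3 (6T5, order 18), A_4 x C_2 (6T6, order 24), S_4 (6T8, order 24), S_3 x S_3 (6T9, order 36), S_4 x C_2 (6T11, order 48), (S_3 x S_3) : C_2 (6T13, order 72), PGL(2,5) (6T14, order 120), S_6 (6T16, order 720). By Dedekind's theorem, for a prime p not dividing disc(f) the degrees of the irreducible factors of f mod p form the cycle type of an element of G. Factoring f modulo the 28 such primes p <= 127 (skipping 2, 29, 59, which divide the discriminant), each new pattern first appears at: mod 3: f = (x^3 + 2x + 2)(x^3 + 2x^2 + 2x + 2), pattern 3+3; mod 5: f = (x^6 + 4x^5 + 2x^4 + 4x^2 + 2x + 3), pattern 6; mod 7: f = (x + 3)(x + 4)(x^4 + x + 4), pattern 4+1+1; mod 17: f = (x + 6)(x + 16)(x^2 + 11x + 16)(x^2 + 15x + 15), pattern 2+2+1+1; mod 23: f = (x^2 + 11x + 19)(x^2 + 12x + 17)(x^2 + 14x + 6), pattern 2+2+2; mod 67: f = (x^2 + 32x + 2)(x^4 + 49x^3 + 53x^2 + 7x + 30), pattern 4+2; mod 127: f = (x + 13)(x + 18)(x + 25)(x + 93)(x^2 + 119x + 10), pattern 2+1+1+1+1. No other pattern occurs in this range, so the set of observed cycle types is {3+3, 6, 4+1+1, 2+2+1+1, 2+2+2, 4+2, 2+1+1+1+1}. The candidates containing elements of all these cycle types are S_4 x C_2 (6T11) of order 48, S_6 (6T16) of order 720; the others are excluded. The observed types are precisely the cycle types that occur in S_4 x C_2 (6T11) (apart from the identity). Each of the other remaining candidates has further cycle types, and by the Chebotarev density theorem the matching factorization patterns would occur for a proportion of primes equal to their share of the group: S_6 (6T16) additionally contains elements of type 5+1, 3+2+1, 3+1+1+1 (304 of its 720 elements, about 42% of primes). None of the 28 primes tested shows any such pattern (for each of these groups the chance of that is below 10^-4), which rules them out. Hence G = S_4 x C_2 (6T11), of order 48.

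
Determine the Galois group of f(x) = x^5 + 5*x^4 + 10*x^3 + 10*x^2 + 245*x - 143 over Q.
F_20

The polynomial f is an irreducible quintic over Q, so G = Gal(f/Q) is a transitive subgroup of S_5: one of C_5 (5T1, order 5), D_5 (5T2, order 10), F_20 (5T3, order 20), A_5 (5T4, order 60) or S_5 (5T5, order 120). The discriminant of f is 271790899200000, which is not a perfect square, so G is not contained in A_5. The transitive groups of degree 5 not contained in A_5 are: F_20 (5T3, order 20), S_5 (5T5, order 120). By Dedekind's theorem, for a prime p not dividing disc(f) the degrees of the irreducible factors of f mod p form the cycle type of an element of G. Factoring f modulo the 18 such primes p <= 73 (skipping 2, 3, 5, which divide the discriminant), each new pattern first appears at: mod 7: f = (x + 3)(x^4 + 2x^3 + 4x^2 + 5x + 6), pattern 4+1; mod 11: f = (x)(x^2 + 7x + 9)(x^2 + 9x + 4), pattern 2+2+1; mod 19: f = (x^5 + 5x^4 + 10x^3 + 10x^2 + 17x + 9), pattern 5. No other pattern occurs in this range, so the set of observed cycle types is {4+1, 2+2+1, 5}. The candidates containing elements of all these cycle types are F_20 (5T3) of order 20, S_5 (5T5) of order 120; the others are excluded. The observed types are precisely the cycle types that occur in F_20 (5T3) (apart from the identity). Each of the other remaining candidates has further cycle types, and by the Chebotarev density theorem the matching factorization patterns would occur for a proportion of primes equal to their share of the group: S_5 (5T5) additionally contains elements of type 3+2, 3+1+1, 2+1+1+1 (50 of its 120 elements, about 42% of primes). None of the 18 primes tested shows any such pattern (for each of these groups the chance of that is below 10^-4), which rules them out. Hence G = F_20 (5T3), of order 20.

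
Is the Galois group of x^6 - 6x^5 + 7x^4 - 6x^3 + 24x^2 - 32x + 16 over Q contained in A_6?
The polynomial is irreducible of degree 6 over Q. Its discriminant is 454513278976 = 674176^2, a perfect square. A Galois group lies in the alternating group exactly when the discriminant is a square in Q, so the Galois group (S_4) is contained in A_6.

Yes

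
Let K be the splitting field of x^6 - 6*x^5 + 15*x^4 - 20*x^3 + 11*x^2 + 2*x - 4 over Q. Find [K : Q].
The degree of the splitting field over Q equals the order of the Galois group, so first determine the group. The polynomial f is an irreducible sextic over Q, so G = Gal(f/Q) is one of the 16 transitive subgroups 6T1, ..., 6T16 of S_6. The discriminant of f is 3356224 = 1832^2, a perfect square, so G is contained in A_6. The transitive groups of degree 6 contained in A_6 are: A_4 (6T4, order 12), S_4 (6T7, order 24), (C_3 x C_3) : C_4 (6T10, order 36), PSL(2,5) (6T12, order 60), A_6 (6T15, order 360). By Dedekind's theorem, for a prime p not dividing disc(f) the degrees of the irreducible factors of f mod p form the cycle type of an element of G. Factoring f modulo the 79 such primes p <= 419 (skipping 2, 229, which divide the discriminant), each new pattern first appears at: mod 3: f = (x^3 + x^2 + 2)(x^3 + 2x^2 + x + 1), pattern 3+3; mod 7: f = (x^2 + 5x + 5)(x^4 + 3x^3 + 2x^2 + 4x + 2), pattern 4+2; mod 23: f = (x + 8)(x + 13)(x^2 + 20x + 20)(x^2 + 22x + 18), pattern 2+2+1+1; mod 193: f = (x + 86)(x + 89)(x + 92)(x + 99)(x + 102)(x + 105), pattern 1+1+1+1+1+1. No other pattern occurs in this range, so the set of observed cycle types is {3+3, 4+2, 2+2+1+1, 1+1+1+1+1+1}. The candidates containing elements of all these cycle types are S_4 (6T7) of order 24, (C_3 x C_3) : C_4 (6T10) of order 36, A_6 (6T15) of order 360; the others are excluded. The observed types are precisely the cycle types that occur in S_4 (6T7). Each of the other remaining candidates has further cycle types, and by the Chebotarev density theorem the matching factorization patterns would occur for a proportion of primes equal to their share of the group: (C_3 x C_3) : C_4 (6T10) additionally contains elements of type 3+1+1+1 (4 of its 36 elements, about 11% of primes); A_6 (6T15) additionally contains elements of type 5+1, 3+1+1+1 (184 of its 360 elements, about 51% of primes). None of the 79 primes tested shows any such pattern (for each of these groups the chance of that is below 10^-4), which rules them out. Hence G = S_4 (6T7), of order 24. The Galois group S_4 (6T7) has order 24, so the splitting field has degree 24 over Q.

24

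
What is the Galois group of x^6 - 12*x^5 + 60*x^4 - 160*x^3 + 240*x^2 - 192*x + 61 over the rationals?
D_6

The polynomial f is an irreducible sextic over Q, so G = Gal(f/Q) is one of the 16 transitive subgroups 6T1, ..., 6T16 of S_6. The discriminant of f is 11337408, which is not a perfect square, so G is not contained in A_6. The transitive groups of degree 6 not contained in A_6 are: C_6 (6T1, order 6), S_3 (6T2, order 6), D_6 (6T3, order 12), C_3 x S_3 (6T5, order 18), A_4 x C_2 (6T6, order 24), S_4 (6T8, order 24), S_3 x S_3 (6T9, order 36), S_4 x C_2 (6T11, order 48), (S_3 x S_3) : C_2 (6T13, order 72), PGL(2,5) (6T14, order 120), S_6 (6T16, order 720). By Dedekind's theorem, for a prime p not dividing disc(f) the degrees of the irreducible factors of f mod p form the cycle type of an element of G. Factoring f modulo the 79 such primes p <= 419 (skipping 2, 3, which divide the discriminant), each new pattern first appears at: mod 5: f = (x^2 + x + 2)(x^2 + 3x + 3)(x^2 + 4x + 1), pattern 2+2+2; mod 7: f = (x^6 + 2x^5 + 4x^4 + x^3 + 2x^2 + 4x + 5), pattern 6; mod 11: f = (x + 1)(x + 6)(x^2 + 4x + 8)(x^2 + 10x + 7), pattern 2+2+1+1; mod 13: f = (x^3 + 7x^2 + 12x + 1)(x^3 + 7x^2 + 12x + 9), pattern 3+3; mod 61: f = (x)(x + 24)(x + 26)(x + 31)(x + 33)(x + 57), pattern 1+1+1+1+1+1. No other pattern occurs in this range, so the set of observed cycle types is {2+2+2, 6, 2+2+1+1, 3+3, 1+1+1+1+1+1}. The candidates containing elements of all these cycle types are D_6 (6T3) of order 12, A_4 x C_2 (6T6) of order 24, S_3 x S_3 (6T9) of order 36, S_4 x C_2 (6T11) of order 48, (S_3 x S_3) : C_2 (6T13) of order 72, PGL(2,5) (6T14) of order 120, S_6 (6T16) of order 720; the others are excluded. The observed types are precisely the cycle types that occur in D_6 (6T3). Each of the other remaining candidates has further cycle types, and by the Chebotarev density theorem the matching factorization patterns would occur for a proportion of primes equal to their share of the group: A_4 x C_2 (6T6) additionally contains elements of type 2+1+1+1+1 (3 of its 24 elements, about 12% of primes); S_3 x S_3 (6T9) additionally contains elements of type 3+1+1+1 (4 of its 36 elements, about 11% of primes); S_4 x C_2 (6T11) additionally contains elements of type 4+2, 4+1+1, 2+1+1+1+1 (15 of its 48 elements, about 31% of primes); (S_3 x S_3) : C_2 (6T13) additionally contains elements of type 4+2, 3+2+1, 3+1+1+1, 2+1+1+1+1 (40 of its 72 elements, about 56% of primes); PGL(2,5) (6T14) additionally contains elements of type 5+1, 4+1+1 (54 of its 120 elements, about 45% of primes); S_6 (6T16) additionally contains elements of type 5+1, 4+2, 4+1+1, 3+2+1, 3+1+1+1, 2+1+1+1+1 (499 of its 720 elements, about 69% of primes). None of the 79 primes tested shows any such pattern (for each of these groups the chance of that is below 10^-4), which rules them out. Hence G = D_6 (6T3), of order 12.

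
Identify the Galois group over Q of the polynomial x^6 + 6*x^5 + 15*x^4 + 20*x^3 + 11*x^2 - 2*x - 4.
S_4 (order 24)

The polynomial f is an irreducible sextic over Q, so G = Gal(f/Q) is one of the 16 transitive subgroups 6T1, ..., 6T16 of S_6. The discriminant of f is 3356224 = 1832^2, a perfect square, so G is contained in A_6. The transitive groups of degree 6 contained in A_6 are: A_4 (6T4, order 12), S_4 (6T7, order 24), (C_3 x C_3) : C_4 (6T10, order 36), PSL(2,5) (6T12, order 60), A_6 (6T15, order 360). By Dedekind's theorem, for a prime p not dividing disc(f) the degrees of the irreducible factors of f mod p form the cycle type of an element of G. Factoring f modulo the 79 such primes p <= 419 (skipping 2, 229, which divide the discriminant), each new pattern first appears at: mod 3: f = (x^3 + x^2 + x + 2)(x^3 + 2x^2 + 1), pattern 3+3; mod 7: f = (x^2 + 2x + 5)(x^4 + 4x^3 + 2x^2 + 3x + 2), pattern 4+2; mod 23: f = (x + 10)(x + 15)(x^2 + x + 18)(x^2 + 3x + 20), pattern 2+2+1+1; mod 193: f = (x + 88)(x + 91)(x + 94)(x + 101)(x + 104)(x + 107), pattern 1+1+1+1+1+1. No other pattern occurs in this range, so the set of observed cycle types is {3+3, 4+2, 2+2+1+1, 1+1+1+1+1+1}. The candidates containing elements of all these cycle types are S_4 (6T7) of order 24, (C_3 x C_3) : C_4 (6T10) of order 36, A_6 (6T15) of order 360; the others are excluded. The observed types are precisely the cycle types that occur in S_4 (6T7). Each of the other remaining candidates has further cycle types, and by the Chebotarev density theorem the matching factorization patterns would occur for a proportion of primes equal to their share of the group: (C_3 x C_3) : C_4 (6T10) additionally contains elements of type 3+1+1+1 (4 of its 36 elements, about 11% of primes); A_6 (6T15) additionally contains elements of type 5+1, 3+1+1+1 (184 of its 360 elements, about 51% of primes). None of the 79 primes tested shows any such pattern (for each of these groups the chance of that is below 10^-4), which rules them out. Hence G = S_4 (6T7), of order 24.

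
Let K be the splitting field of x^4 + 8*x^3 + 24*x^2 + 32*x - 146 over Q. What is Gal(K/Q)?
D_4 (order 8)

The polynomial is an irreducible quartic over Q and its discriminant is -1088391168, which is not a perfect square, so the Galois group is not contained in A_4. The resolvent cubic y^3 - 24*y^2 + 840*y - 5696 has exactly one rational root, so the Galois group is C_4 or D_4. The quartic remains irreducible over Q(sqrt(disc)), so the group is D_4.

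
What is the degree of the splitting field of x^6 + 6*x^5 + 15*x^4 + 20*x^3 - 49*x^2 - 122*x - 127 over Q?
24

The degree of the splitting field over Q equals the order of the Galois group, so first determine the group. The polynomial f is an irreducible sextic over Q, so G = Gal(f/Q) is one of the 16 transitive subgroups 6T1, ..., 6T16 of S_6. The discriminant of f is 3603718079512576 = 60030976^2, a perfect square, so G is contained in A_6. The transitive groups of degree 6 contained in A_6 are: A_4 (6T4, order 12), S_4 (6T7, order 24), (C_3 x C_3) : C_4 (6T10, order 36), PSL(2,5) (6T12, order 60), A_6 (6T15, order 360). By Dedekind's theorem, for a prime p not dividing disc(f) the degrees of the irreducible factors of f mod p form the cycle type of an element of G. Factoring f modulo the 79 such primes p <= 419 (skipping 2, 229, which divide the discriminant), each new pattern first appears at: mod 3: f = (x^3 + x^2 + x + 2)(x^3 + 2x^2 + 1), pattern 3+3; mod 7: f = (x^2 + 2x + 3)(x^4 + 4x^3 + 4x^2 + 2), pattern 4+2; mod 23: f = (x + 6)(x + 19)(x^2 + 2)(x^2 + 4x + 6), pattern 2+2+1+1; mod 193: f = (x + 8)(x + 14)(x + 20)(x + 175)(x + 181)(x + 187), pattern 1+1+1+1+1+1. No other pattern occurs in this range, so the set of observed cycle types is {3+3, 4+2, 2+2+1+1, 1+1+1+1+1+1}. The candidates containing elements of all these cycle types are S_4 (6T7) of order 24, (C_3 x C_3) : C_4 (6T10) of order 36, A_6 (6T15) of order 360; the others are excluded. The observed types are precisely the cycle types that occur in S_4 (6T7). Each of the other remaining candidates has further cycle types, and by the Chebotarev density theorem the matching factorization patterns would occur for a proportion of primes equal to their share of the group: (C_3 x C_3) : C_4 (6T10) additionally contains elements of type 3+1+1+1 (4 of its 36 elements, about 11% of primes); A_6 (6T15) additionally contains elements of type 5+1, 3+1+1+1 (184 of its 360 elements, about 51% of primes). None of the 79 primes tested shows any such pattern (for each of these groups the chance of that is below 10^-4), which rules them out. Hence G = S_4 (6T7), of order 24. The Galois group S_4 (6T7) has order 24, so the splitting field has degree 24 over Q.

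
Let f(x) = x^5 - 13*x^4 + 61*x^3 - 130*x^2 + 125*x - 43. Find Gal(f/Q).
The polynomial f is an irreducible quintic over Q, so G = Gal(f/Q) is a transitive subgroup of S_5: one of C_5 (5T1, order 5), D_5 (5T2, order 10), F_20 (5T3, order 20), A_5 (5T4, order 60) or S_5 (5T5, order 120). The discriminant of f is 14641 = 121^2, a perfect square, so G is contained in A_5. The transitive groups of degree 5 contained in A_5 are: C_5 (5T1, order 5), D_5 (5T2, order 10), A_5 (5T4, order 60). By Dedekind's theorem, for a prime p not dividing disc(f) the degrees of the irreducible factors of f mod p form the cycle type of an element of G. Factoring f modulo the 14 such primes p <= 47 (skipping 11, which divides the discriminant), each new pattern first appears at: mod 2: f = (x^5 + x^4 + x^3 + x + 1), pattern 5; mod 23: f = (x + 2)(x + 3)(x + 4)(x + 5)(x + 19), pattern 1+1+1+1+1. No other pattern occurs in this range, so the set of observed cycle types is {5, 1+1+1+1+1}. The candidates containing elements of all these cycle types are C_5 (5T1) of order 5, D_5 (5T2) of order 10, A_5 (5T4) of order 60; the others are excluded. The observed types are precisely the cycle types that occur in C_5 (5T1). Each of the other remaining candidates has further cycle types, and by the Chebotarev density theorem the matching factorization patterns would occur for a proportion of primes equal to their share of the group: D_5 (5T2) additionally contains elements of type 2+2+1 (5 of its 10 elements, about 50% of primes); A_5 (5T4) additionally contains elements of type 3+1+1, 2+2+1 (35 of its 60 elements, about 58% of primes). None of the 14 primes tested shows any such pattern (for each of these groups the chance of that is below 10^-4), which rules them out. Hence G = C_5 (5T1), of order 5.

C_5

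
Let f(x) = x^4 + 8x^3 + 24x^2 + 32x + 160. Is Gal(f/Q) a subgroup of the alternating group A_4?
Yes

The polynomial is irreducible of degree 4 over Q. Its discriminant is 764411904 = 27648^2, a perfect square. A Galois group lies in the alternating group exactly when the discriminant is a square in Q, so the Galois group (V_4) is contained in A_4.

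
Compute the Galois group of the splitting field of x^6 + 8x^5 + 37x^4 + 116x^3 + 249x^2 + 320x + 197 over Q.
The polynomial f is an irreducible sextic over Q, so G = Gal(f/Q) is one of the 16 transitive subgroups 6T1, ..., 6T16 of S_6. The discriminant of f is -4803788800, which is not a perfect square, so G is not contained in A_6. The transitive groups of degree 6 not contained in A_6 are: C_6 (6T1, order 6), S_3 (6T2, order 6), D_6 (6T3, order 12), C_3 x S_3 (6T5, order 18), A_4 x C_2 (6T6, order 24), S_4 (6T8, order 24), S_3 x S_3 (6T9, order 36), S_4 x C_2 (6T11, order 48), (S_3 x S_3) : C_2 (6T13, order 72), PGL(2,5) (6T14, order 120), S_6 (6T16, order 720). By Dedekind's theorem, for a prime p not dividing disc(f) the degrees of the irreducible factors of f mod p form the cycle type of an element of G. Factoring f modulo the 28 such primes p <= 113 (skipping 2, 5, which divide the discriminant), each new pattern first appears at: mod 3: f = (x^6 + 2x^5 + x^4 + 2x^3 + 2x + 2), pattern 6; mod 7: f = (x^2 + x + 6)(x^4 + 3x^2 + x + 6), pattern 4+2; mod 13: f = (x + 9)(x^2 + 6x + 1)(x^3 + 6x^2 + 9x + 6), pattern 3+2+1; mod 17: f = (x^3 + 9x^2 + 13x + 13)(x^3 + 16x^2 + 16x + 6), pattern 3+3; mod 19: f = (x^2 + 4x + 11)(x^2 + 11x + 6)(x^2 + 12x + 5), pattern 2+2+2; mod 37: f = (x + 9)(x + 20)(x^2 + 2x + 32)(x^2 + 14x + 36), pattern 2+2+1+1; mod 41: f = (x + 13)(x + 22)(x + 37)(x^3 + 18x^2 + 30x + 39), pattern 3+1+1+1; mod 113: f = (x + 41)(x + 47)(x + 97)(x + 98)(x^2 + 64x + 1), pattern 2+1+1+1+1. No other pattern occurs in this range, so the set of observed cycle types is {6, 4+2, 3+2+1, 3+3, 2+2+2, 2+2+1+1, 3+1+1+1, 2+1+1+1+1}. The candidates containing elements of all these cycle types are (S_3 x S_3) : C_2 (6T13) of order 72, S_6 (6T16) of order 720; the others are excluded. The observed types are precisely the cycle types that occur in (S_3 x S_3) : C_2 (6T13) (apart from the identity). Each of the other remaining candidates has further cycle types, and by the Chebotarev density theorem the matching factorization patterns would occur for a proportion of primes equal to their share of the group: S_6 (6T16) additionally contains elements of type 5+1, 4+1+1 (234 of its 720 elements, about 32% of primes). None of the 28 primes tested shows any such pattern (for each of these groups the chance of that is below 10^-4), which rules them out. Hence G = (S_3 x S_3) : C_2 (6T13), of order 72.

(S_3 x S_3) : C_2, the group 6T13 of order 72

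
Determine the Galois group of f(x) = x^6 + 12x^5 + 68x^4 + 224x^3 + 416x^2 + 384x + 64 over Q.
The polynomial f is an irreducible sextic over Q, so G = Gal(f/Q) is one of the 16 transitive subgroups 6T1, ..., 6T16 of S_6. The discriminant of f is 164995463643136 = 12845056^2, a perfect square, so G is contained in A_6. The transitive groups of degree 6 contained in A_6 are: A_4 (6T4, order 12), S_4 (6T7, order 24), (C_3 x C_3) : C_4 (6T10, order 36), PSL(2,5) (6T12, order 60), A_6 (6T15, order 360). By Dedekind's theorem, for a prime p not dividing disc(f) the degrees of the irreducible factors of f mod p form the cycle type of an element of G. Factoring f modulo the 33 such primes p <= 149 (skipping 2, 7, which divide the discriminant), each new pattern first appears at: mod 3: f = (x^3 + x^2 + x + 2)(x^3 + 2x^2 + 2x + 2), pattern 3+3; mod 13: f = (x + 6)(x + 11)(x^2 + 4x + 9)(x^2 + 4x + 10), pattern 2+2+1+1. No other pattern occurs in this range, so the set of observed cycle types is {3+3, 2+2+1+1}. The candidates containing elements of all these cycle types are A_4 (6T4) of order 12, S_4 (6T7) of order 24, (C_3 x C_3) : C_4 (6T10) of order 36, PSL(2,5) (6T12) of order 60, A_6 (6T15) of order 360; the others are excluded. The observed types are precisely the cycle types that occur in A_4 (6T4) (apart from the identity). Each of the other remaining candidates has further cycle types, and by the Chebotarev density theorem the matching factorization patterns would occur for a proportion of primes equal to their share of the group: S_4 (6T7) additionally contains elements of type 4+2 (6 of its 24 elements, about 25% of primes); (C_3 x C_3) : C_4 (6T10) additionally contains elements of type 4+2, 3+1+1+1 (22 of its 36 elements, about 61% of primes); PSL(2,5) (6T12) additionally contains elements of type 5+1 (24 of its 60 elements, about 40% of primes); A_6 (6T15) additionally contains elements of type 5+1, 4+2, 3+1+1+1 (274 of its 360 elements, about 76% of primes). None of the 33 primes tested shows any such pattern (for each of these groups the chance of that is below 10^-4), which rules them out. Hence G = A_4 (6T4), of order 12.

A_4, A_4 acting on 6 points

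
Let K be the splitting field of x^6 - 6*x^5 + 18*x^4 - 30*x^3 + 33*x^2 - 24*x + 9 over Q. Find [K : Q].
The degree of the splitting field over Q equals the order of the Galois group, so first determine the group. The polynomial f is an irreducible sextic over Q, so G = Gal(f/Q) is one of the 16 transitive subgroups 6T1, ..., 6T16 of S_6. The discriminant of f is -16003008, which is not a perfect square, so G is not contained in A_6. The transitive groups of degree 6 not contained in A_6 are: C_6 (6T1, order 6), S_3 (6T2, order 6), D_6 (6T3, order 12), C_3 x S_3 (6T5, order 18), A_4 x C_2 (6T6, order 24), S_4 (6T8, order 24), S_3 x S_3 (6T9, order 36), S_4 x C_2 (6T11, order 48), (S_3 x S_3) : C_2 (6T13, order 72), PGL(2,5) (6T14, order 120), S_6 (6T16, order 720). By Dedekind's theorem, for a prime p not dividing disc(f) the degrees of the irreducible factors of f mod p form the cycle type of an element of G. Factoring f modulo the 21 such primes p <= 89 (skipping 2, 3, 7, which divide the discriminant), each new pattern first appears at: mod 5: f = (x^6 + 4x^5 + 3x^4 + 3x^2 + x + 4), pattern 6; mod 11: f = (x + 1)(x^5 + 4x^4 + 3x^3 + 9), pattern 5+1; mod 13: f = (x + 7)(x + 11)(x^4 + 2x^3 + 9x^2 + 5x + 4), pattern 4+1+1; mod 23: f = (x + 15)(x + 19)(x^2 + 13x + 3)(x^2 + 16x + 8), pattern 2+2+1+1; mod 43: f = (x^3 + 16x^2 + 6x + 18)(x^3 + 21x^2 + 20x + 22), pattern 3+3; mod 61: f = (x^2 + 12x + 46)(x^2 + 16x + 56)(x^2 + 27x + 5), pattern 2+2+2. No other pattern occurs in this range, so the set of observed cycle types is {6, 5+1, 4+1+1, 2+2+1+1, 3+3, 2+2+2}. The candidates containing elements of all these cycle types are PGL(2,5) (6T14) of order 120, S_6 (6T16) of order 720; the others are excluded. The observed types are precisely the cycle types that occur in PGL(2,5) (6T14) (apart from the identity). Each of the other remaining candidates has further cycle types, and by the Chebotarev density theorem the matching factorization patterns would occur for a proportion of primes equal to their share of the group: S_6 (6T16) additionally contains elements of type 4+2, 3+2+1, 3+1+1+1, 2+1+1+1+1 (265 of its 720 elements, about 37% of primes). None of the 21 primes tested shows any such pattern (for each of these groups the chance of that is below 10^-4), which rules them out. Hence G = PGL(2,5) (6T14), of order 120. The Galois group PGL(2,5) (6T14) has order 120, so the splitting field has degree 120 over Q.

120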